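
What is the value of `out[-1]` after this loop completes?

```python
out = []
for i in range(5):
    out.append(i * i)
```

Last element of squares 0 to 4
`out` takes the values: [] → [0] → [0, 1] → [0, 1, 4] → [0, 1, 4, 9] → [0, 1, 4, 9, 16]
So `out[-1]` = 16

Answer: 16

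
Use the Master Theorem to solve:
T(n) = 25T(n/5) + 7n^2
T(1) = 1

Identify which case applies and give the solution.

a=25, b=5, f(n)=7n^2. log_5(25) = 2. Since c=2 = 2, Case 2 applies: T(n) = Θ(n^log_b(a) · log n) = O(n^2 log n).

Answer: O(n^2 log n) - Case 2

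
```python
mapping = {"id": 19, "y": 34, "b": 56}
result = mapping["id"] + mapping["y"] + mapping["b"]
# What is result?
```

Trace:
`mapping = {"id": 19, "y": 34, "b": 56}` → mapping = {'id': 19, 'y': 34, 'b': 56}
`result = mapping["id"] + mapping["y"] + mapping["b"]` → result = 109
So result = 109

Answer: 109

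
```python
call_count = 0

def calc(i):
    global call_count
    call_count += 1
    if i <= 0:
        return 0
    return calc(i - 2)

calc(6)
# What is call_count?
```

Linear recursion stepping by 2: 4 calls from i=6 down to ≤0.

Answer: 4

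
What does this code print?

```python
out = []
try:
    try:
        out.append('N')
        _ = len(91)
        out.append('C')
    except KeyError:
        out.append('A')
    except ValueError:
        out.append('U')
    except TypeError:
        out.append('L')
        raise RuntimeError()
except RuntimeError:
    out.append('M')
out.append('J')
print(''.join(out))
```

Execution trace: 'N' (inner try body) → 'L' (inner except TypeError) → 'M' (outer except RuntimeError) → 'J' (after the try/except). Output: NLMJ

Answer: NLMJ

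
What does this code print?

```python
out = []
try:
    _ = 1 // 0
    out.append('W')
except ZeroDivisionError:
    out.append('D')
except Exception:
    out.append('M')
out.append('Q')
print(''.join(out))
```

Execution trace: 'D' (except ZeroDivisionError) → 'Q' (after the try/except). Output: DQ

Answer: DQ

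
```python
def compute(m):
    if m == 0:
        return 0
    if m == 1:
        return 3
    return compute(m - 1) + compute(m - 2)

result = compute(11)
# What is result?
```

Build up from base cases: compute(0)=0, compute(1)=3, compute(2)=3, compute(3)=6, compute(4)=9, compute(5)=15, compute(6)=24, ..., compute(11)=267

Answer: 267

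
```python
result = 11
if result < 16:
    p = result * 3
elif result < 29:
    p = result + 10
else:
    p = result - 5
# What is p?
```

Trace:
`result = 11` → result = 11
`if result < 16: ...` → result < 16 is True → p = 33
So p = 33

Answer: 33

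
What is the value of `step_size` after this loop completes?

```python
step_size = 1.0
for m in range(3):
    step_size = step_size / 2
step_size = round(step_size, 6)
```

Halving LR 3 times: 1 / 2^3
`step_size` takes the values: 1.0 → 0.5 → 0.25 → 0.125

Answer: 0.125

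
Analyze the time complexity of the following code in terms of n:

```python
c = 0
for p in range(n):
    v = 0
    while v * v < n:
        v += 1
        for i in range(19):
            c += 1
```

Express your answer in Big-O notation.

Each loop level contributes: n × √n × 1. Multiplying the contributions gives O(n√n).

Answer: O(n√n)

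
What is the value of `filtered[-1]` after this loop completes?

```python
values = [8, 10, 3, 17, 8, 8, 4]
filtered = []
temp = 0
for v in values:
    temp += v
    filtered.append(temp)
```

Cumulative sum ends at 58
`filtered` takes the values: [] → [8] → [8, 18] → [8, 18, 21] → [8, 18, 21, 38] → [8, 18, 21, 38, 46] → [8, 18, 21, 38, 46, 54] → [8, 18, 21, 38, 46, 54, 58]
So `filtered[-1]` = 58

Answer: 58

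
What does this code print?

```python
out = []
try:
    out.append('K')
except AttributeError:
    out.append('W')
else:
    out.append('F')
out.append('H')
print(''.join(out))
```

Execution trace: 'K' (try body, no exception) → 'F' (else) → 'H' (after the try/except). Output: KFH

Answer: KFH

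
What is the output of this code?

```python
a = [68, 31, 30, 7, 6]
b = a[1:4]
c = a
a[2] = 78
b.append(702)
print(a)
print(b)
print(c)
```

Key concept: slice vs alias.
Step by step:
`a = [68, 31, 30, 7, 6]` → a = [68, 31, 30, 7, 6]
`b = a[1:4]` → b = [31, 30, 7]
`c = a` → c = [68, 31, 30, 7, 6] (same object as a)
`a[2] = 78` → a = [68, 31, 78, 7, 6] (same object as c); c = [68, 31, 78, 7, 6] (same object as a)
`b.append(702)` → b = [31, 30, 7, 702]
`print(a)` → prints [68, 31, 78, 7, 6]
`print(b)` → prints [31, 30, 7, 702]
`print(c)` → prints [68, 31, 78, 7, 6]

Answer:
[68, 31, 78, 7, 6]
[31, 30, 7, 702]
[68, 31, 78, 7, 6]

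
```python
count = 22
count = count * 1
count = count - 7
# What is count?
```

Trace:
`count = 22` → count = 22
`count = count * 1` → count = 22
`count = count - 7` → count = 15
So count = 15

Answer: 15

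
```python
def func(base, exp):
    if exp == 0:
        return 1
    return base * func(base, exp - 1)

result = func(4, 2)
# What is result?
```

func(4, 2) = 4 * 4 = 16

Answer: 16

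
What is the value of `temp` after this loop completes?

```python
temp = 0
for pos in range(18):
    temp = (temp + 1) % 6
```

Increment mod 6, 18 times = 0
`temp` takes the values: 0 → 1 → 2 → 3 → 4 → 5 → 0 → 1 → 2 → 3 → 4 → 5 → 0 → 1 → 2 → 3 → 4 → 5 → 0

Answer: 0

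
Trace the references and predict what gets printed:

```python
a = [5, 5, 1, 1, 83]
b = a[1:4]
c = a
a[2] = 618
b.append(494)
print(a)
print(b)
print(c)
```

Key concept: slice vs alias.
Step by step:
`a = [5, 5, 1, 1, 83]` → a = [5, 5, 1, 1, 83]
`b = a[1:4]` → b = [5, 1, 1]
`c = a` → c = [5, 5, 1, 1, 83] (same object as a)
`a[2] = 618` → a = [5, 5, 618, 1, 83] (same object as c); c = [5, 5, 618, 1, 83] (same object as a)
`b.append(494)` → b = [5, 1, 1, 494]
`print(a)` → prints [5, 5, 618, 1, 83]
`print(b)` → prints [5, 1, 1, 494]
`print(c)` → prints [5, 5, 618, 1, 83]

Answer:
[5, 5, 618, 1, 83]
[5, 1, 1, 494]
[5, 5, 618, 1, 83]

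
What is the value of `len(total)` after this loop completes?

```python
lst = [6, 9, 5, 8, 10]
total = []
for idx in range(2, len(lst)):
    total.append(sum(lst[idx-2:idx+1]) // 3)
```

Number of 3-element averages
`total` takes the values: [] → [6] → [6, 7] → [6, 7, 7]
So `len(total)` = 3

Answer: 3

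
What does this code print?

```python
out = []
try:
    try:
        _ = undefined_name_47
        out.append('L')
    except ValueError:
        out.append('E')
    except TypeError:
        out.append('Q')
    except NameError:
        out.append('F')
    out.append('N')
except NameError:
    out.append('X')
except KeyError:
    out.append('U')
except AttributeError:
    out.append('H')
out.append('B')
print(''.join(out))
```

Execution trace: 'F' (inner except NameError) → 'N' (try body, no exception) → 'B' (after the try/except). Output: FNB

Answer: FNB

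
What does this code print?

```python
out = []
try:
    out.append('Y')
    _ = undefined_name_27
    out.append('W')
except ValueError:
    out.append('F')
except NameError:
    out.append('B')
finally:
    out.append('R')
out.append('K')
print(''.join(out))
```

Execution trace: 'Y' (try body) → 'B' (except NameError) → 'R' (finally) → 'K' (after the try/except). Output: YBRK

Answer: YBRK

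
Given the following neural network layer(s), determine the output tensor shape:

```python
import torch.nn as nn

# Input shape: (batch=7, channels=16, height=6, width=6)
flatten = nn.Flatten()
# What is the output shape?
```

Input: (7, 16, 6, 6) -> Output: (7, 576)

Answer: (7, 576)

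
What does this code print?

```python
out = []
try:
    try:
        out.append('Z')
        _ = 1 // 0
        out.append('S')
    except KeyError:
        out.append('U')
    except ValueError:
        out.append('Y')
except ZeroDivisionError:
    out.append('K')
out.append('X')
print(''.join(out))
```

Execution trace: 'Z' (try body) → 'K' (outer except ZeroDivisionError) → 'X' (after the try/except). Output: ZKX

Answer: ZKX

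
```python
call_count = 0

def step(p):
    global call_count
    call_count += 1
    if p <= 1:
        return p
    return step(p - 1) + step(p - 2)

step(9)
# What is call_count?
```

Calls(p) = 1 + Calls(p-1) + Calls(p-2); Calls(0)=Calls(1)=1. For p=9 this gives 109.

Answer: 109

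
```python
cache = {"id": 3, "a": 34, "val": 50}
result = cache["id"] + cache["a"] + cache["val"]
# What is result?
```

Trace:
`cache = {"id": 3, "a": 34, "val": 50}` → cache = {'id': 3, 'a': 34, 'val': 50}
`result = cache["id"] + cache["a"] + cache["val"]` → result = 87
So result = 87

Answer: 87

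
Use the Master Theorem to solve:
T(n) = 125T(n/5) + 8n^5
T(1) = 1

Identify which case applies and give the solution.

a=125, b=5, f(n)=8n^5. log_5(125) = 3. Since c=5 > 3 and the regularity condition holds (125(n/5)^5 = (125/5^5)n^5 with 125/5^5 < 1), Case 3 applies: T(n) = Θ(f(n)) = O(n^5).

Answer: O(n^5) - Case 3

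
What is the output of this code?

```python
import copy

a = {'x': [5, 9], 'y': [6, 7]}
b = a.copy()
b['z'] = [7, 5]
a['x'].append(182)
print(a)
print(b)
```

Key concept: shallow copy of dict with mutable values.
Step by step:
`a = {'x': [5, 9], 'y': [6, 7]}` → a = {'x': [5, 9], 'y': [6, 7]}
`b = a.copy()` → b = {'x': [5, 9], 'y': [6, 7]}
`b['z'] = [7, 5]` → b = {'x': [5, 9], 'y': [6, 7], 'z': [7, 5]}
`a['x'].append(182)` → a = {'x': [5, 9, 182], 'y': [6, 7]}; b = {'x': [5, 9, 182], 'y': [6, 7], 'z': [7, 5]}
`print(a)` → prints {'x': [5, 9, 182], 'y': [6, 7]}
`print(b)` → prints {'x': [5, 9, 182], 'y': [6, 7], 'z': [7, 5]}

Answer:
{'x': [5, 9, 182], 'y': [6, 7]}
{'x': [5, 9, 182], 'y': [6, 7], 'z': [7, 5]}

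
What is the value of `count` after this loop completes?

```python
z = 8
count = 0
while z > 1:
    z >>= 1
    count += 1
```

Count right shifts until 1
`count` takes the values: 0 → 1 → 2 → 3

Answer: 3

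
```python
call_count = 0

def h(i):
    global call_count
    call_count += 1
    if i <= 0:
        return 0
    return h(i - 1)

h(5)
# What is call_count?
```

Linear recursion stepping by 1: 6 calls from i=5 down to ≤0.

Answer: 6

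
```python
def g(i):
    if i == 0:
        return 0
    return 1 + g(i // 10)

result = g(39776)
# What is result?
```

Count of digits of 39776: 5

Answer: 5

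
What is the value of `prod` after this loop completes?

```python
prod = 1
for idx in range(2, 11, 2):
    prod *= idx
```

Product of even numbers 2 to 10
`prod` takes the values: 1 → 2 → 8 → 48 → 384 → 3840

Answer: 3840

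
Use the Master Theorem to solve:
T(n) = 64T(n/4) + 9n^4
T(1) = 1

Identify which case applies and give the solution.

a=64, b=4, f(n)=9n^4. log_4(64) = 3. Since c=4 > 3 and the regularity condition holds (64(n/4)^4 = (64/4^4)n^4 with 64/4^4 < 1), Case 3 applies: T(n) = Θ(f(n)) = O(n^4).

Answer: O(n^4) - Case 3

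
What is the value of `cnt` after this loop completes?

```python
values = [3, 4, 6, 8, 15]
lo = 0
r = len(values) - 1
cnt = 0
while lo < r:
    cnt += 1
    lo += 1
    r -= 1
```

Iterations until pointers meet (list length 5)
`cnt` takes the values: 0 → 1 → 2

Answer: 2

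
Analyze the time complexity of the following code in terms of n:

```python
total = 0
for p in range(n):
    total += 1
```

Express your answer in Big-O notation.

Each loop level contributes: n. Multiplying the contributions gives O(n).

Answer: O(n)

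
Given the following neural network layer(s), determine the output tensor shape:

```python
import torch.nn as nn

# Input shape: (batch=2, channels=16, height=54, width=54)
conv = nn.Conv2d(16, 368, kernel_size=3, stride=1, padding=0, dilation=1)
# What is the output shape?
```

Input: (2, 16, 54, 54) -> Output: (2, 368, 52, 52)

Answer: (2, 368, 52, 52)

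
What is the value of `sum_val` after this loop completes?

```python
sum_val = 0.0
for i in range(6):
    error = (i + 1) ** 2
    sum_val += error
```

Sum of squared losses 1² + 2² + ... + 6²
`sum_val` takes the values: 0.0 → 1.0 → 5.0 → 14.0 → 30.0 → 55.0 → 91.0

Answer: 91.0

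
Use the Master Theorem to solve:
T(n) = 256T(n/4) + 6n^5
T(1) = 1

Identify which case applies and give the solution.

a=256, b=4, f(n)=6n^5. log_4(256) = 4. Since c=5 > 4 and the regularity condition holds (256(n/4)^5 = (256/4^5)n^5 with 256/4^5 < 1), Case 3 applies: T(n) = Θ(f(n)) = O(n^5).

Answer: O(n^5) - Case 3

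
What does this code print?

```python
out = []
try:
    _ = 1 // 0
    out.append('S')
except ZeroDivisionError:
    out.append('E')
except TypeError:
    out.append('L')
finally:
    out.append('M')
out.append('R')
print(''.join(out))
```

Execution trace: 'E' (except ZeroDivisionError) → 'M' (finally) → 'R' (after the try/except). Output: EMR

Answer: EMR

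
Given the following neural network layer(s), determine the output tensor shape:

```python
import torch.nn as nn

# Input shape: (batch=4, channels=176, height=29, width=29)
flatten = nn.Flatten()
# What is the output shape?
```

Input: (4, 176, 29, 29) -> Output: (4, 148016)

Answer: (4, 148016)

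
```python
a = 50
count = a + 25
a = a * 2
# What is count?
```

Trace:
`a = 50` → a = 50
`count = a + 25` → count = 75
`a = a * 2` → a = 100
So count = 75

Answer: 75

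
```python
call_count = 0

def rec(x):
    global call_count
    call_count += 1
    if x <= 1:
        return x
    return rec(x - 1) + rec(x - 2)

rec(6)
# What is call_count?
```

Calls(x) = 1 + Calls(x-1) + Calls(x-2); Calls(0)=Calls(1)=1. For x=6 this gives 25.

Answer: 25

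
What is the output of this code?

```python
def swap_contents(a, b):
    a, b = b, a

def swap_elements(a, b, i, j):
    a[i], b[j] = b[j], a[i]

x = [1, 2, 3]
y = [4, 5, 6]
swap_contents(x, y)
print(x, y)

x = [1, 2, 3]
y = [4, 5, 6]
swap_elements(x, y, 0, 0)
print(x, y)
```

Key concept: parameter rebinding vs mutation.
Step by step:
`x = [1, 2, 3]` → x = [1, 2, 3]
`y = [4, 5, 6]` → y = [4, 5, 6]
`swap_contents(x, y)` → no visible change to tracked variables
`print(x, y)` → prints [1, 2, 3] [4, 5, 6]
`x = [1, 2, 3]` → x = [1, 2, 3]
`y = [4, 5, 6]` → y = [4, 5, 6]
`swap_elements(x, y, 0, 0)` → x = [4, 2, 3]; y = [1, 5, 6]
`print(x, y)` → prints [4, 2, 3] [1, 5, 6]

Answer:
[1, 2, 3] [4, 5, 6]
[4, 2, 3] [1, 5, 6]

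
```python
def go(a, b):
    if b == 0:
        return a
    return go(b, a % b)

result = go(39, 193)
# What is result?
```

go(39, 193) -> go(193, 39) -> go(39, 37) -> go(37, 2) -> go(2, 1) -> go(1, 0) -> 1

Answer: 1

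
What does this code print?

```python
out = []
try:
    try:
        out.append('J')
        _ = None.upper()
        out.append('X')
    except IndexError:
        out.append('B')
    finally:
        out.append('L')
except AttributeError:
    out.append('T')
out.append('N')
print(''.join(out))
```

Execution trace: 'J' (try body) → 'L' (finally) → 'T' (outer except AttributeError) → 'N' (after the try/except). Output: JLTN

Answer: JLTN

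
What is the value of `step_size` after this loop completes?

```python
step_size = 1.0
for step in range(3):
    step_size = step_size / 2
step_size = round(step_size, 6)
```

Halving LR 3 times: 1 / 2^3
`step_size` takes the values: 1.0 → 0.5 → 0.25 → 0.125

Answer: 0.125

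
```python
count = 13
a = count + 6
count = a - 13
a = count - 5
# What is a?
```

Trace:
`count = 13` → count = 13
`a = count + 6` → a = 19
`count = a - 13` → count = 6
`a = count - 5` → a = 1
So a = 1

Answer: 1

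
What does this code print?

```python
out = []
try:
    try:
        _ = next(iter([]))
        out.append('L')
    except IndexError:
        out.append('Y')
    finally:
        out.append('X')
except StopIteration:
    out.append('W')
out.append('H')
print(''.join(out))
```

Execution trace: 'X' (finally) → 'W' (outer except StopIteration) → 'H' (after the try/except). Output: XWH

Answer: XWH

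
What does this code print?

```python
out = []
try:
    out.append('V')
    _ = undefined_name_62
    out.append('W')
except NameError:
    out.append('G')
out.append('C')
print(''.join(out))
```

Execution trace: 'V' (try body) → 'G' (except NameError) → 'C' (after the try/except). Output: VGC

Answer: VGC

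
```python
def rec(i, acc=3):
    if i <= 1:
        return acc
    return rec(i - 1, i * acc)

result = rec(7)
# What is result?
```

Accumulator trace (n, acc): (7, 3) -> (6, 21) -> (5, 126) -> (4, 630) -> (3, 2520) -> (2, 7560) -> (1, 15120) -> return 15120

Answer: 15120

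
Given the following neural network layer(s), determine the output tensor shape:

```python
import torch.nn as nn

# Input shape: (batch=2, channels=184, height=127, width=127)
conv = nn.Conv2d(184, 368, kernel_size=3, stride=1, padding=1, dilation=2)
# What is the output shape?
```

Input: (2, 184, 127, 127) -> Output: (2, 368, 125, 125)

Answer: (2, 368, 125, 125)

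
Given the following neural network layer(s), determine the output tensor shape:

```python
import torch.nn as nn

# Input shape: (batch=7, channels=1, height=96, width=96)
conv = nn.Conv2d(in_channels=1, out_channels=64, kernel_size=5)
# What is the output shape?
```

Input: (7, 1, 96, 96) -> Output: (7, 64, 92, 92)

Answer: (7, 64, 92, 92)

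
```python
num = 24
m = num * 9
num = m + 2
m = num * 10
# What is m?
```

Trace:
`num = 24` → num = 24
`m = num * 9` → m = 216
`num = m + 2` → num = 218
`m = num * 10` → m = 2180
So m = 2180

Answer: 2180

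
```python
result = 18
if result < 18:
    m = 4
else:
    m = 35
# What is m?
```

Trace:
`result = 18` → result = 18
`if result < 18: ...` → result < 18 is False, take else branch → m = 35
So m = 35

Answer: 35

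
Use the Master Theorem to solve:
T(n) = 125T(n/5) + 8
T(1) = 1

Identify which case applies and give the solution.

a=125, b=5, f(n)=8. log_5(125) = 3. Since c=0 < 3, Case 1 applies: T(n) = Θ(n^log_b(a)) = O(n^3).

Answer: O(n^3) - Case 1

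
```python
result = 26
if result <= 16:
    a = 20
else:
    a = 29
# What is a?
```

Trace:
`result = 26` → result = 26
`if result <= 16: ...` → result <= 16 is False, take else branch → a = 29
So a = 29

Answer: 29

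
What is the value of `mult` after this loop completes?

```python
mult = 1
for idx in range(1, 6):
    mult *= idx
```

5! = 120
`mult` takes the values: 1 → 2 → 6 → 24 → 120

Answer: 120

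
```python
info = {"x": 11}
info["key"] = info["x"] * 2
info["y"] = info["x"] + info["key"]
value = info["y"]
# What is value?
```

Trace:
`info = {"x": 11}` → info = {'x': 11}
`info["key"] = info["x"] * 2` → info = {'x': 11, 'key': 22}
`info["y"] = info["x"] + info["key"]` → info = {'x': 11, 'key': 22, 'y': 33}
`value = info["y"]` → value = 33
So value = 33

Answer: 33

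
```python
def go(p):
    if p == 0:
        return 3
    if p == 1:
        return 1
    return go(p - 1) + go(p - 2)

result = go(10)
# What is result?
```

Build up from base cases: go(0)=3, go(1)=1, go(2)=4, go(3)=5, go(4)=9, go(5)=14, go(6)=23, ..., go(10)=157

Answer: 157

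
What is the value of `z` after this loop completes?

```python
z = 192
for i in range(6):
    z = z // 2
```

Halve 6 times: 192 // 2^6 = 3
`z` takes the values: 192 → 96 → 48 → 24 → 12 → 6 → 3

Answer: 3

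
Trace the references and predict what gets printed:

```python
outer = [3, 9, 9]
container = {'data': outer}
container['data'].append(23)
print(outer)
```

Key concept: dict holds reference to list.
Step by step:
`outer = [3, 9, 9]` → outer = [3, 9, 9]
`container = {'data': outer}` → container = {'data': [3, 9, 9]}
`container['data'].append(23)` → outer = [3, 9, 9, 23]; container = {'data': [3, 9, 9, 23]}
`print(outer)` → prints [3, 9, 9, 23]

Answer: [3, 9, 9, 23]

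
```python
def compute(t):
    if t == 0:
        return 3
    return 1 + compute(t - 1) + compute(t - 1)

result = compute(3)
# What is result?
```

compute(t) = 1 + 2·compute(t-1), compute(0)=3. Closed form: (3+1)·2^3 - 1 = 31.

Answer: 31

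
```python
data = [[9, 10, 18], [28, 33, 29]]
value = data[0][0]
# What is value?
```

Trace:
`data = [[9, 10, 18], [28, 33, 29]]` → data = [[9, 10, 18], [28, 33, 29]]
`value = data[0][0]` → value = 9
So value = 9

Answer: 9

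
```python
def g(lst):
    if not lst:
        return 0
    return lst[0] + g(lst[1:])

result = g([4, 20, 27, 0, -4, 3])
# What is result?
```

4 + 20 + 27 + 0 + (-4) + 3 + 0 = 50

Answer: 50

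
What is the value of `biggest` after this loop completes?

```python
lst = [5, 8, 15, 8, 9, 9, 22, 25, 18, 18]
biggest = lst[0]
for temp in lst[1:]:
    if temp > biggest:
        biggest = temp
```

Maximum of [5, 8, 15, 8, 9, 9, 22, 25, 18, 18]
`biggest` takes the values: 5 → 8 → 15 → 22 → 25

Answer: 25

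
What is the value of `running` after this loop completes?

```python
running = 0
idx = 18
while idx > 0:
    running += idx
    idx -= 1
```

Sum 18 down to 1
`running` takes the values: 0 → 18 → 35 → 51 → 66 → 80 → 93 → 105 → 116 → 126 → 135 → 143 → 150 → 156 → 161 → 165 → 168 → 170 → 171

Answer: 171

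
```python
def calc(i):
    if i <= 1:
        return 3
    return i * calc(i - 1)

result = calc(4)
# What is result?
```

calc(4) = 4 * 3 * 2 * 3 = 72

Answer: 72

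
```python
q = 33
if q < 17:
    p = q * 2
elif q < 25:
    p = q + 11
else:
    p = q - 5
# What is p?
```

Trace:
`q = 33` → q = 33
`if q < 17: ...` → q < 17 is False, q < 25 is False, take else branch → p = 28
So p = 28

Answer: 28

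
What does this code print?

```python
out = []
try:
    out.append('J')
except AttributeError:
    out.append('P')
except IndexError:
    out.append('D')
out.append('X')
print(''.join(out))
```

Execution trace: 'J' (try body, no exception) → 'X' (after the try/except). Output: JX

Answer: JX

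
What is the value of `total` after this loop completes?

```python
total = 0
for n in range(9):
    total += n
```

Sum of 0 to 8 = 36
`total` takes the values: 0 → 1 → 3 → 6 → 10 → 15 → 21 → 28 → 36

Answer: 36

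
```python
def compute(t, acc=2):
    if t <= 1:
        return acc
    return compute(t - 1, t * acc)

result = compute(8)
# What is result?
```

Accumulator trace (n, acc): (8, 2) -> (7, 16) -> (6, 112) -> (5, 672) -> (4, 3360) -> (3, 13440) -> (2, 40320) -> (1, 80640) -> return 80640

Answer: 80640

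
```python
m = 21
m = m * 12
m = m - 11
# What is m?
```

Trace:
`m = 21` → m = 21
`m = m * 12` → m = 252
`m = m - 11` → m = 241
So m = 241

Answer: 241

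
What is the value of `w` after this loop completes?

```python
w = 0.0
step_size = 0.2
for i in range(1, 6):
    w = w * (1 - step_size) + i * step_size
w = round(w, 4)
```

Moving average with lr=0.2
`w` takes the values: 0.0 → 0.2 → 0.56 → 1.048 → 1.6384 → 2.31072 → 2.3107

Answer: 2.3107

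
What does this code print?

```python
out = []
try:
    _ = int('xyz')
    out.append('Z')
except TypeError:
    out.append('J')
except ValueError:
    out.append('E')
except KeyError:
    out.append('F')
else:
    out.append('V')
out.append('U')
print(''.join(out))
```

Execution trace: 'E' (except ValueError) → 'U' (after the try/except). Output: EU

Answer: EU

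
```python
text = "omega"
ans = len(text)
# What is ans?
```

Trace:
`text = "omega"` → text = 'omega'
`ans = len(text)` → ans = 5
So ans = 5

Answer: 5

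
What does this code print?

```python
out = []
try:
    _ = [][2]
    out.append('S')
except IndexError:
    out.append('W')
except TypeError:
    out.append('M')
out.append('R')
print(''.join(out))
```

Execution trace: 'W' (except IndexError) → 'R' (after the try/except). Output: WR

Answer: WR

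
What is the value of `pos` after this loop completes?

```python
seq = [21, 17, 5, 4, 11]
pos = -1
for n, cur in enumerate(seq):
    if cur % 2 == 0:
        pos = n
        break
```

First even number index in [21, 17, 5, 4, 11]
`pos` takes the values: -1 → 3

Answer: 3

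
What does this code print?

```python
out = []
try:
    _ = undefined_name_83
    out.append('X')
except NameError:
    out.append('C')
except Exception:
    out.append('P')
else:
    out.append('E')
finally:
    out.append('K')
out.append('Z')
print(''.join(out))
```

Execution trace: 'C' (except NameError) → 'K' (finally) → 'Z' (after the try/except). Output: CKZ

Answer: CKZ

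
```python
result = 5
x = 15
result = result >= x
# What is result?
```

Trace:
`result = 5` → result = 5
`x = 15` → x = 15
`result = result >= x` → result = False
So result = False

Answer: False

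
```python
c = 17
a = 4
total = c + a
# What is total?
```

Trace:
`c = 17` → c = 17
`a = 4` → a = 4
`total = c + a` → total = 21
So total = 21

Answer: 21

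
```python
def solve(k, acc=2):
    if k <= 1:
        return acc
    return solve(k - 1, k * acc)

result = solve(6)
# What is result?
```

Accumulator trace (n, acc): (6, 2) -> (5, 12) -> (4, 60) -> (3, 240) -> (2, 720) -> (1, 1440) -> return 1440

Answer: 1440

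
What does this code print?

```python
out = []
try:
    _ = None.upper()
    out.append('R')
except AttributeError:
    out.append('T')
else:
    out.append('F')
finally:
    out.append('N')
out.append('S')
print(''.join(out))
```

Execution trace: 'T' (except AttributeError) → 'N' (finally) → 'S' (after the try/except). Output: TNS

Answer: TNS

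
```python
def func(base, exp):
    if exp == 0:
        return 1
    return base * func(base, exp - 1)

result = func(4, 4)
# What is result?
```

func(4, 4) = 4 * 4 * 4 * 4 = 256

Answer: 256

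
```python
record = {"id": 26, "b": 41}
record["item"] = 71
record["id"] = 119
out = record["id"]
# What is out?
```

Trace:
`record = {"id": 26, "b": 41}` → record = {'id': 26, 'b': 41}
`record["item"] = 71` → record = {'id': 26, 'b': 41, 'item': 71}
`record["id"] = 119` → record = {'id': 119, 'b': 41, 'item': 71}
`out = record["id"]` → out = 119
So out = 119

Answer: 119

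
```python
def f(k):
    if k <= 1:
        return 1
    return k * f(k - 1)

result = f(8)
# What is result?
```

f(8) = 8 * 7 * 6 * 5 * 4 * 3 * 2 * 1 = 40320

Answer: 40320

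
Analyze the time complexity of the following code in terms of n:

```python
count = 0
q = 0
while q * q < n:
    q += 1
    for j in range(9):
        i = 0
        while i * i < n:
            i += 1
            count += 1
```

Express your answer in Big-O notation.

Each loop level contributes: √n × 1 × √n. Multiplying the contributions gives O(n).

Answer: O(n)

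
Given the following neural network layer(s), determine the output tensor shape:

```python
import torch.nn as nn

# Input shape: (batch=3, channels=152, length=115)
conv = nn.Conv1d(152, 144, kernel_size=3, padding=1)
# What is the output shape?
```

Input: (3, 152, 115) -> Output: (3, 144, 115)

Answer: (3, 144, 115)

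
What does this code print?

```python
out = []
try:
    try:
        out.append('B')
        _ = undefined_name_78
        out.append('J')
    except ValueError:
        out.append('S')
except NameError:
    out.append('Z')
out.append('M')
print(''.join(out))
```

Execution trace: 'B' (try body) → 'Z' (outer except NameError) → 'M' (after the try/except). Output: BZM

Answer: BZM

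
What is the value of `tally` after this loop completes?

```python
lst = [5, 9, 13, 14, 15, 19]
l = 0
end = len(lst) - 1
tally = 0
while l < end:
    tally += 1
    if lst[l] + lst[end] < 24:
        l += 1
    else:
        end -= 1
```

Steps to find pair summing to 24
`tally` takes the values: 0 → 1 → 2 → 3 → 4 → 5

Answer: 5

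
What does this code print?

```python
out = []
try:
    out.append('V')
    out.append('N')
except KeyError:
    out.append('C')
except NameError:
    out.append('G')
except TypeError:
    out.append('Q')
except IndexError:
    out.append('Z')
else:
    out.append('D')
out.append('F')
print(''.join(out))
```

Execution trace: 'V' (try body) → 'N' (try body, no exception) → 'D' (else) → 'F' (after the try/except). Output: VNDF

Answer: VNDF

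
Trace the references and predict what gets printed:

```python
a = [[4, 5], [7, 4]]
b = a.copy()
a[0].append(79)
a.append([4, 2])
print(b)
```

Key concept: shallow copy with nested lists.
Step by step:
`a = [[4, 5], [7, 4]]` → a = [[4, 5], [7, 4]]
`b = a.copy()` → b = [[4, 5], [7, 4]]
`a[0].append(79)` → a = [[4, 5, 79], [7, 4]]; b = [[4, 5, 79], [7, 4]]
`a.append([4, 2])` → a = [[4, 5, 79], [7, 4], [4, 2]]
`print(b)` → prints [[4, 5, 79], [7, 4]]

Answer: [[4, 5, 79], [7, 4]]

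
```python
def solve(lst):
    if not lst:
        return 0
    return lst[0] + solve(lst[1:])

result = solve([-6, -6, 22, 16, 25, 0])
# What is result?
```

(-6) + (-6) + 22 + 16 + 25 + 0 + 0 = 51

Answer: 51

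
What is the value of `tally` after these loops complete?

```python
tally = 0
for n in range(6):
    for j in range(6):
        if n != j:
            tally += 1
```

6² - 6 (exclude diagonal)
`tally` takes the values: 0 → 1 → 2 → 3 → 4 → 5 → 6 → 7 → 8 → 9 → 10 → 11 → 12 → 13 → 14 → 15 → 16 → 17 → 18 → 19 → 20 → 21 → 22 → 23 → 24 → 25 → 26 → 27 → 28 → 29 → 30

Answer: 30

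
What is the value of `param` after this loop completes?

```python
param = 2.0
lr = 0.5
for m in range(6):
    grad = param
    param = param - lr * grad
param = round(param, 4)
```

Gradient descent: w = 2.0 * (1 - 0.5)^6
`param` takes the values: 2.0 → 1.0 → 0.5 → 0.25 → 0.125 → 0.0625 → 0.03125 → 0.0312

Answer: 0.0312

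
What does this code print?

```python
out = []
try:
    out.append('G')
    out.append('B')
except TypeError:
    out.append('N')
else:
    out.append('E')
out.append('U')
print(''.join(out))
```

Execution trace: 'G' (try body) → 'B' (try body, no exception) → 'E' (else) → 'U' (after the try/except). Output: GBEU

Answer: GBEU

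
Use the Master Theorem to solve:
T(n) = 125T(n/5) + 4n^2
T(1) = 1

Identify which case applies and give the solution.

a=125, b=5, f(n)=4n^2. log_5(125) = 3. Since c=2 < 3, Case 1 applies: T(n) = Θ(n^log_b(a)) = O(n^3).

Answer: O(n^3) - Case 1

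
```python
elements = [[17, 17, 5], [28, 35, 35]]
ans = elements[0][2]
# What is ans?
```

Trace:
`elements = [[17, 17, 5], [28, 35, 35]]` → elements = [[17, 17, 5], [28, 35, 35]]
`ans = elements[0][2]` → ans = 5
So ans = 5

Answer: 5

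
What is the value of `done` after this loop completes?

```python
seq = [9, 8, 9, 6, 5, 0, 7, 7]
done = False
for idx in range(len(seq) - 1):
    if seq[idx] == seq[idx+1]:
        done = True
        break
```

Check consecutive duplicates in [9, 8, 9, 6, 5, 0, 7, 7]
`done` takes the values: False → True

Answer: True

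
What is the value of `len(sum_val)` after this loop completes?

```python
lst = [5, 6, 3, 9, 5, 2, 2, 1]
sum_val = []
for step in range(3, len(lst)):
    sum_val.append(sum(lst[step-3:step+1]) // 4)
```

Number of 4-element averages
`sum_val` takes the values: [] → [5] → [5, 5] → [5, 5, 4] → [5, 5, 4, 4] → [5, 5, 4, 4, 2]
So `len(sum_val)` = 5

Answer: 5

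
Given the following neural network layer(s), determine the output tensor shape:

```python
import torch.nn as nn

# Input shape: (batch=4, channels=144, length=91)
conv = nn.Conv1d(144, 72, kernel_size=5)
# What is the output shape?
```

Input: (4, 144, 91) -> Output: (4, 72, 87)

Answer: (4, 72, 87)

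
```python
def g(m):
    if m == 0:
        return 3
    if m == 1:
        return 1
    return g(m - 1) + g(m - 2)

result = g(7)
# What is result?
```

Build up from base cases: g(0)=3, g(1)=1, g(2)=4, g(3)=5, g(4)=9, g(5)=14, g(6)=23, ..., g(7)=37

Answer: 37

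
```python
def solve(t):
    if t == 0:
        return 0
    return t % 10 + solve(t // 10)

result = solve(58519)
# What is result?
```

Sum of digits of 58519: 9 + 1 + 5 + 8 + 5 = 28

Answer: 28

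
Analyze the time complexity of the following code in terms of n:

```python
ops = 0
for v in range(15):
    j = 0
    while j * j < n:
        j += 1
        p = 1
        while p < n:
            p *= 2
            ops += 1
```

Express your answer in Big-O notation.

Each loop level contributes: 1 × √n × log n. Multiplying the contributions gives O(√n log n).

Answer: O(√n log n)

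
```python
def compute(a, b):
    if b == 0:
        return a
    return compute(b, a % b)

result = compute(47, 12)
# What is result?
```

compute(47, 12) -> compute(12, 11) -> compute(11, 1) -> compute(1, 0) -> 1

Answer: 1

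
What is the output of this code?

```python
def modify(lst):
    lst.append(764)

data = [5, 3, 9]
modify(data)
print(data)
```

Key concept: function modifies passed list.
Step by step:
`data = [5, 3, 9]` → data = [5, 3, 9]
`modify(data)` → data = [5, 3, 9, 764]
`print(data)` → prints [5, 3, 9, 764]

Answer: [5, 3, 9, 764]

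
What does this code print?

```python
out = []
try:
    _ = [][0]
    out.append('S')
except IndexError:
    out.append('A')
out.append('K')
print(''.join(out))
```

Execution trace: 'A' (except IndexError) → 'K' (after the try/except). Output: AK

Answer: AK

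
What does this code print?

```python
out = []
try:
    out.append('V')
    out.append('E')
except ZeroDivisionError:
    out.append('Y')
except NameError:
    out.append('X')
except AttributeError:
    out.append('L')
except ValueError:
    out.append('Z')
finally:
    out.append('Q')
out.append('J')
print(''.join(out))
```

Execution trace: 'V' (try body) → 'E' (try body, no exception) → 'Q' (finally) → 'J' (after the try/except). Output: VEQJ

Answer: VEQJ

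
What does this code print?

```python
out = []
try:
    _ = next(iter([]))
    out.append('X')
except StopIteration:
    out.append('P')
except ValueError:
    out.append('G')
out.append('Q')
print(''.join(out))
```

Execution trace: 'P' (except StopIteration) → 'Q' (after the try/except). Output: PQ

Answer: PQ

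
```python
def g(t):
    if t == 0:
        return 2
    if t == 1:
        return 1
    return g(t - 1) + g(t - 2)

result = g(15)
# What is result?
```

Build up from base cases: g(0)=2, g(1)=1, g(2)=3, g(3)=4, g(4)=7, g(5)=11, g(6)=18, ..., g(15)=1364

Answer: 1364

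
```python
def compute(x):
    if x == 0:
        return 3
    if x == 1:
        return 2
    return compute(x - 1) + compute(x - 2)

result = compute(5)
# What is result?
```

Build up from base cases: compute(0)=3, compute(1)=2, compute(2)=5, compute(3)=7, compute(4)=12, compute(5)=19

Answer: 19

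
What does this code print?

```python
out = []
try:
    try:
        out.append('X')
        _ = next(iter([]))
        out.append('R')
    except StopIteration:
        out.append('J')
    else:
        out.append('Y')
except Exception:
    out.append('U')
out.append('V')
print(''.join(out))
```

Execution trace: 'X' (inner try body) → 'J' (inner except StopIteration) → 'V' (after the try/except). Output: XJV

Answer: XJV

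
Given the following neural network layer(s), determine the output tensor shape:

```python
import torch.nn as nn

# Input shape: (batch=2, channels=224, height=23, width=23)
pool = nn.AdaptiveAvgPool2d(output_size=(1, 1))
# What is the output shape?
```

Input: (2, 224, 23, 23) -> Output: (2, 224, 1, 1)

Answer: (2, 224, 1, 1)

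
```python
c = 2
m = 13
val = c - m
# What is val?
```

Trace:
`c = 2` → c = 2
`m = 13` → m = 13
`val = c - m` → val = -11
So val = -11

Answer: -11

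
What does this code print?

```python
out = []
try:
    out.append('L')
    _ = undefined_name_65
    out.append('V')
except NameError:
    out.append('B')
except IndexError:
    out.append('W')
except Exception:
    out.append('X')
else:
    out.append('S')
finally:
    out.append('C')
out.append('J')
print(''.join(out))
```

Execution trace: 'L' (try body) → 'B' (except NameError) → 'C' (finally) → 'J' (after the try/except). Output: LBCJ

Answer: LBCJ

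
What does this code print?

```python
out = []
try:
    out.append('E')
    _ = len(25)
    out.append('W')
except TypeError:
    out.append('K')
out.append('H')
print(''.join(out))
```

Execution trace: 'E' (try body) → 'K' (except TypeError) → 'H' (after the try/except). Output: EKH

Answer: EKH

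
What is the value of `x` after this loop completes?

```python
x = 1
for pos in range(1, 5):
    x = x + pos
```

Start at 1, add 1 through 4
`x` takes the values: 1 → 2 → 4 → 7 → 11

Answer: 11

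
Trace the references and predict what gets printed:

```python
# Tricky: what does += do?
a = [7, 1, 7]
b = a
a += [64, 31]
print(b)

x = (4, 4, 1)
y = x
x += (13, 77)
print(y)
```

Key concept: += behavior differs for mutable vs immutable.
Step by step:
`a = [7, 1, 7]` → a = [7, 1, 7]
`b = a` → b = [7, 1, 7] (same object as a)
`a += [64, 31]` → a = [7, 1, 7, 64, 31] (same object as b); b = [7, 1, 7, 64, 31] (same object as a)
`print(b)` → prints [7, 1, 7, 64, 31]
`x = (4, 4, 1)` → x = (4, 4, 1)
`y = x` → y = (4, 4, 1)
`x += (13, 77)` → x = (4, 4, 1, 13, 77)
`print(y)` → prints (4, 4, 1)

Answer:
[7, 1, 7, 64, 31]
(4, 4, 1)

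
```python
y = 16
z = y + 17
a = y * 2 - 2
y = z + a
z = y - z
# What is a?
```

Trace:
`y = 16` → y = 16
`z = y + 17` → z = 33
`a = y * 2 - 2` → a = 30
`y = z + a` → y = 63
`z = y - z` → z = 30
So a = 30

Answer: 30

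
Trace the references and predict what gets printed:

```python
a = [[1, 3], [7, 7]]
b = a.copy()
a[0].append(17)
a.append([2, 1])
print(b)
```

Key concept: shallow copy with nested lists.
Step by step:
`a = [[1, 3], [7, 7]]` → a = [[1, 3], [7, 7]]
`b = a.copy()` → b = [[1, 3], [7, 7]]
`a[0].append(17)` → a = [[1, 3, 17], [7, 7]]; b = [[1, 3, 17], [7, 7]]
`a.append([2, 1])` → a = [[1, 3, 17], [7, 7], [2, 1]]
`print(b)` → prints [[1, 3, 17], [7, 7]]

Answer: [[1, 3, 17], [7, 7]]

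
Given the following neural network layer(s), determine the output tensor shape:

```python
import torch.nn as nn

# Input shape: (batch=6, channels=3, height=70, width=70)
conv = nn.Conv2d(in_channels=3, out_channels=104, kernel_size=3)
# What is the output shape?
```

Input: (6, 3, 70, 70) -> Output: (6, 104, 68, 68)

Answer: (6, 104, 68, 68)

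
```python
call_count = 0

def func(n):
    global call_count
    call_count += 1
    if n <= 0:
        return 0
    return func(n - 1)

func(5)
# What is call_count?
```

Linear recursion stepping by 1: 6 calls from n=5 down to ≤0.

Answer: 6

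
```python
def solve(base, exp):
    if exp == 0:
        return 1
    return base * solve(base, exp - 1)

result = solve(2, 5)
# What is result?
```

solve(2, 5) = 2 * 2 * 2 * 2 * 2 = 32

Answer: 32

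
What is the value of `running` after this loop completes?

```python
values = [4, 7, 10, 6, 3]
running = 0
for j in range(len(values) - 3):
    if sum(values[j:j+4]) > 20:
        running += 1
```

Count windows with sum > 20
`running` takes the values: 0 → 1 → 2

Answer: 2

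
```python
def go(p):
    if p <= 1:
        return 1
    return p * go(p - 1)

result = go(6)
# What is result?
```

go(6) = 6 * 5 * 4 * 3 * 2 * 1 = 720

Answer: 720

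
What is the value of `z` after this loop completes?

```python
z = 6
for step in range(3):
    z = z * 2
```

Multiply by 2, 3 times: 6 * 2^3 = 48
`z` takes the values: 6 → 12 → 24 → 48

Answer: 48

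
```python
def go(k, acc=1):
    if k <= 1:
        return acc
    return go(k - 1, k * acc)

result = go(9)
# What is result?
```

Accumulator trace (n, acc): (9, 1) -> (8, 9) -> (7, 72) -> (6, 504) -> (5, 3024) -> (4, 15120) -> (3, 60480) -> (2, 181440) -> (1, 362880) -> return 362880

Answer: 362880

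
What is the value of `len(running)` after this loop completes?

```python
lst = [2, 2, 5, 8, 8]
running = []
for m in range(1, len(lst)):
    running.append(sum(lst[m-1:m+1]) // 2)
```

Number of 2-element averages
`running` takes the values: [] → [2] → [2, 3] → [2, 3, 6] → [2, 3, 6, 8]
So `len(running)` = 4

Answer: 4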